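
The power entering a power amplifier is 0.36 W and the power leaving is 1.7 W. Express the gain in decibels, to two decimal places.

6.74 dB

Power ratio → dB uses the 10·log₁₀ form:
10·log₁₀(1.7/0.36) = 10·log₁₀(4.722) = 6.74 dB.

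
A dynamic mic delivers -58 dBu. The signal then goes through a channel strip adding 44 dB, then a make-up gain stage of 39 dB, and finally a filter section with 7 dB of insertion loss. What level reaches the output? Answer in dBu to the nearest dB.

In dB, series stages simply add:
-58 + 44 + 39 − 7 = +18 dBu.

+18 dBu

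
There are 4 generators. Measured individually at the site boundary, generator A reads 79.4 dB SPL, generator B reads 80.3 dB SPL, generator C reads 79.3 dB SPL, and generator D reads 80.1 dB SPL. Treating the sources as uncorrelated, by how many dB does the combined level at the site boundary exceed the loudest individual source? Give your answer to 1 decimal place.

Incoherent sources sum as intensities:
L_total = 10·log₁₀(10^(79.4/10) + 10^(80.3/10) + 10^(79.3/10) + 10^(80.1/10)) = 85.82 dB SPL.
Excess over the loudest (80.3 dB): 85.82 − 80.3 = 5.5 dB.

5.5 dB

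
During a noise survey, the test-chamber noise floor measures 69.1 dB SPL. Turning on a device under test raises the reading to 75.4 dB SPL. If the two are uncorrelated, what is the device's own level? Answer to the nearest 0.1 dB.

Background correction is a power subtraction:
L_src = 10·log₁₀(10^(75.4/10) − 10^(69.1/10)) = 10·log₁₀(26550000) = 74.2 dB SPL.

74.2 dB SPL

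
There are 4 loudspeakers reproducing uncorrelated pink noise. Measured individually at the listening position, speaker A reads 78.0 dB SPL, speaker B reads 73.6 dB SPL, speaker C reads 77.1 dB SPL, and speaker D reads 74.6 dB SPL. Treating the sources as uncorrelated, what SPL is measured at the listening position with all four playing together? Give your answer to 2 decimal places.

82.20 dB SPL

Incoherent sources sum as intensities:
L_total = 10·log₁₀(10^(78.0/10) + 10^(73.6/10) + 10^(77.1/10) + 10^(74.6/10)) = 10·log₁₀(166100000) = 82.20 dB SPL.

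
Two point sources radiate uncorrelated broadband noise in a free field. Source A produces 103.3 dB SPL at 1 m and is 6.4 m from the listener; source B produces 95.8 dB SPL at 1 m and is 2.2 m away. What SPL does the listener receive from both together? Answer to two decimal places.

91.16 dB SPL

At the listener: L_A = 103.3 − 20·log₁₀(6.4) = 87.176 dB; L_B = 95.8 − 20·log₁₀(2.2) = 88.952 dB.
Combined: 10·log₁₀(10^(87.176/10)+10^(88.952/10)) = 91.16 dB SPL.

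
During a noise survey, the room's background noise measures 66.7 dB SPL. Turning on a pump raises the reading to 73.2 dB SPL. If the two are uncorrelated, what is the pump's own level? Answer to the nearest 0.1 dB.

72.1 dB SPL

Background correction is a power subtraction:
L_src = 10·log₁₀(10^(73.2/10) − 10^(66.7/10)) = 10·log₁₀(16220000) = 72.1 dB SPL.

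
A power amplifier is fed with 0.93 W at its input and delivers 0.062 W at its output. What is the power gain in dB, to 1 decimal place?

-11.8 dB

For a power ratio, dB = 10·log₁₀(P₂/P₁).
10·log₁₀(0.062/0.93) = 10·log₁₀(0.06667) = -11.8 dB.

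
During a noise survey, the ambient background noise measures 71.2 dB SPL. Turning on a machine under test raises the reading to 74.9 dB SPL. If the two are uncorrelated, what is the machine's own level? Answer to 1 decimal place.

Subtract intensities: L_src = 10·log₁₀(10^(L_total/10) − 10^(L_bg/10)).
L_src = 10·log₁₀(10^(74.9/10) − 10^(71.2/10)) = 10·log₁₀(17720000) = 72.5 dB SPL.

72.5 dB SPL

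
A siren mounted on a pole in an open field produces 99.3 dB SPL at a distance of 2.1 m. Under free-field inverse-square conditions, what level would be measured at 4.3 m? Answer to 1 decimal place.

Inverse-square spreading gives ΔL = −20·log₁₀(d₂/d₁).
ΔL = −20·log₁₀(4.3/2.1) = -6.22 dB, so L₂ = 99.3 + (-6.22) = 93.1 dB SPL.

93.1 dB SPL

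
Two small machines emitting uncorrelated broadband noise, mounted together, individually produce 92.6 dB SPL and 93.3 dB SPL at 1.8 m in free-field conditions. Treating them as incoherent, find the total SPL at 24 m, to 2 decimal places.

73.48 dB SPL

Combined at 1.8 m: 10·log₁₀(10^(92.6/10)+10^(93.3/10)) = 95.974 dB SPL.
Then apply −20·log₁₀(24/1.8) = -22.499 dB → 73.48 dB SPL.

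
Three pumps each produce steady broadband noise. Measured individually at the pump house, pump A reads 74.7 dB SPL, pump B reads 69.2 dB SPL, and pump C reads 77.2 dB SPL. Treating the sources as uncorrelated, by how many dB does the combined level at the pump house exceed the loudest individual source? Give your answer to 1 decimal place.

Uncorrelated sources add in intensity (power), not in dB.
L_total = 10·log₁₀(10^(74.7/10) + 10^(69.2/10) + 10^(77.2/10)) = 79.56 dB SPL.
Excess over the loudest (77.2 dB): 79.56 − 77.2 = 2.4 dB.

2.4 dB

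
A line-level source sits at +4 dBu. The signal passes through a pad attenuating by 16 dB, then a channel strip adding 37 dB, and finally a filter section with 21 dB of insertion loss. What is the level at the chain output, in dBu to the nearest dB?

+4 dBu

Cascaded gains and losses add directly in dB.
+4 − 16 + 37 − 21 = +4 dBu.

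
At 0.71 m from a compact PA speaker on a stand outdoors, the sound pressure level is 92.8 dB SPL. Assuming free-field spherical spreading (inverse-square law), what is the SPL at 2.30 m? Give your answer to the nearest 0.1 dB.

Inverse-square spreading gives ΔL = −20·log₁₀(d₂/d₁).
ΔL = −20·log₁₀(2.30/0.71) = -10.21 dB, so L₂ = 92.8 + (-10.21) = 82.6 dB SPL.

82.6 dB SPL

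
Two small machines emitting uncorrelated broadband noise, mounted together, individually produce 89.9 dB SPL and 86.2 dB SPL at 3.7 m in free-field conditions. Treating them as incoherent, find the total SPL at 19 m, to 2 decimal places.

Combined at 3.7 m: 10·log₁₀(10^(89.9/10)+10^(86.2/10)) = 91.443 dB SPL.
Then apply −20·log₁₀(19/3.7) = -14.211 dB → 77.23 dB SPL.

77.23 dB SPL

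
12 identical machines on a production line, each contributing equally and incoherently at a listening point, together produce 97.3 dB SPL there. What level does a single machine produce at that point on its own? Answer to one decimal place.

86.5 dB SPL

12 equal incoherent sources add 10·log₁₀(12) = 10.79 dB over one source.
L_one = 97.3 − 10.79 = 86.5 dB SPL.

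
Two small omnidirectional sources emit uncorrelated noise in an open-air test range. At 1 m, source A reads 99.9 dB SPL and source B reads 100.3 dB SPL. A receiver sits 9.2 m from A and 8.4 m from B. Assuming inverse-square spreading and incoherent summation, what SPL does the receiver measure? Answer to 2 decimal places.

84.27 dB SPL

At the listener: L_A = 99.9 − 20·log₁₀(9.2) = 80.624 dB; L_B = 100.3 − 20·log₁₀(8.4) = 81.814 dB.
Combined: 10·log₁₀(10^(80.624/10)+10^(81.814/10)) = 84.27 dB SPL.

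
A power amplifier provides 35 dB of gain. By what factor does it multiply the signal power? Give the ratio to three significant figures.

Power ratio = 10^(dB/10).
10^(35/10) = 10^(3.500) = 3160.

3160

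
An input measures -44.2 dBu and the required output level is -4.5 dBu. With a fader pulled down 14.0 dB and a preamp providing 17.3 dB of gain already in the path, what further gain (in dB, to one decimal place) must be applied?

36.4 dB

The required make-up gain is the shortfall in the dB sum.
G = -4.5 − (-44.2) + 14.0 − 17.3 = 36.4 dB.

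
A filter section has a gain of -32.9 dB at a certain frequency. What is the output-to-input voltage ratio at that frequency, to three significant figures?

Voltage ratio = 10^(dB/20).
10^(-32.9/20) = 10^(-1.645) = 0.0226.

0.0226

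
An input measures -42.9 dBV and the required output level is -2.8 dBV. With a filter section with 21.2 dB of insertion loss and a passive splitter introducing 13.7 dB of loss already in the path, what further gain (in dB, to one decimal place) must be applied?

The required make-up gain is the shortfall in the dB sum.
G = -2.8 − (-42.9) + 21.2 + 13.7 = 75.0 dB.

75.0 dB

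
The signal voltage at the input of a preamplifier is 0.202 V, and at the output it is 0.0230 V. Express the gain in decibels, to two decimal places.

-18.87 dB

Voltage is an amplitude quantity, so gain = 20·log₁₀(V_out/V_in).
20·log₁₀(0.0230/0.202) = 20·log₁₀(0.1139) = -18.87 dB.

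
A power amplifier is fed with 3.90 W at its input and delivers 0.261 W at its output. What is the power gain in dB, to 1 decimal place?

-11.7 dB

Power is a power quantity, so gain = 10·log₁₀(P_out/P_in).
10·log₁₀(0.261/3.90) = 10·log₁₀(0.06692) = -11.7 dB.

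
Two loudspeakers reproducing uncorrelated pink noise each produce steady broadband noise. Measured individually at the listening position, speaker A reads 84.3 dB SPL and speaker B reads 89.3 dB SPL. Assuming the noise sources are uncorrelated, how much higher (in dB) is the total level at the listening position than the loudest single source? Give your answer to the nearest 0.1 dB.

1.2 dB

Incoherent sources sum as intensities:
L_total = 10·log₁₀(10^(84.3/10) + 10^(89.3/10)) = 90.49 dB SPL.
Excess over the loudest (89.3 dB): 90.49 − 89.3 = 1.2 dB.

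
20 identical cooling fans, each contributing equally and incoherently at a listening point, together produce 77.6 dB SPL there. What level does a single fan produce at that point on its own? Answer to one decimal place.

20 equal incoherent sources add 10·log₁₀(20) = 13.01 dB over one source.
L_one = 77.6 − 13.01 = 64.6 dB SPL.

64.6 dB SPL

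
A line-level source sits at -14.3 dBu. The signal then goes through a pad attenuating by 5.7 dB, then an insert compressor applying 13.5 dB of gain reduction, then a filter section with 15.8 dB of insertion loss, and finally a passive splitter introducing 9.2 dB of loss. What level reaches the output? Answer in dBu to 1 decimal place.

-58.5 dBu

Cascaded gains and losses add directly in dB.
-14.3 − 5.7 − 13.5 − 15.8 − 9.2 = -58.5 dBu.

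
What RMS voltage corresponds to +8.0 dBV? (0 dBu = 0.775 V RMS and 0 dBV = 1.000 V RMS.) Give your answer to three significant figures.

2.51 V

V = 1.000 V × 10^(+8.0/20).
= 1.000 × 2.512 = 2.51 V.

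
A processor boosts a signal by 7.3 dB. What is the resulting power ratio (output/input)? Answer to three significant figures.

5.37

Power ratio = 10^(dB/10).
10^(7.3/10) = 10^(0.7300) = 5.37.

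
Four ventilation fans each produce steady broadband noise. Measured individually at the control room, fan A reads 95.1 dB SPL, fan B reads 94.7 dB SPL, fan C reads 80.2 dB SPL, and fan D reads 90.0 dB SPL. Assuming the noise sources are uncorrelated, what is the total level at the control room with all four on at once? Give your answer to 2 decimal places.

98.63 dB SPL

Add the sources as powers (linear), then convert back to dB:
L_total = 10·log₁₀(10^(95.1/10) + 10^(94.7/10) + 10^(80.2/10) + 10^(90.0/10)) = 10·log₁₀(7292000000) = 98.63 dB SPL.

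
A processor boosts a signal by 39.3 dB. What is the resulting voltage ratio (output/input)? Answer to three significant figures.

92.3

Voltage ratio = 10^(dB/20).
10^(39.3/20) = 10^(1.965) = 92.3.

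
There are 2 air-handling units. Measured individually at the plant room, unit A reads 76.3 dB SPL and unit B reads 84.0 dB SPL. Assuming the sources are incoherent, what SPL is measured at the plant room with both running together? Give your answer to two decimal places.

84.68 dB SPL

Uncorrelated sources add in intensity (power), not in dB.
L_total = 10·log₁₀(10^(76.3/10) + 10^(84.0/10)) = 10·log₁₀(293800000) = 84.68 dB SPL.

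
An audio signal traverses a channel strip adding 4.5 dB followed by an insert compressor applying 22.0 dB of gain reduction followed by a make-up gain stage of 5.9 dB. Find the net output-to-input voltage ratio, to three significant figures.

0.263

Net gain = 4.5 + (−22.0) + 5.9 = -11.6 dB.
Voltage ratio = 10^(-11.6/20) = 0.263.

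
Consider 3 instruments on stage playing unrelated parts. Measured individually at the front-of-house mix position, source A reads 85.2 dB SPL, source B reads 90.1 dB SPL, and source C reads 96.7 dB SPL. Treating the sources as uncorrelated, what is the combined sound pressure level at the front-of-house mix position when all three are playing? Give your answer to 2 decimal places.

Incoherent sources sum as intensities:
L_total = 10·log₁₀(10^(85.2/10) + 10^(90.1/10) + 10^(96.7/10)) = 10·log₁₀(6032000000) = 97.80 dB SPL.

97.80 dB SPL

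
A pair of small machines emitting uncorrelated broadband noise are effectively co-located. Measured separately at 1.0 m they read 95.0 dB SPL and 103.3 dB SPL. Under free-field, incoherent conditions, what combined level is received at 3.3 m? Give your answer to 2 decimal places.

Combined at 1.0 m: 10·log₁₀(10^(95.0/10)+10^(103.3/10)) = 103.899 dB SPL.
Then apply −20·log₁₀(3.3/1.0) = -10.370 dB → 93.53 dB SPL.

93.53 dB SPL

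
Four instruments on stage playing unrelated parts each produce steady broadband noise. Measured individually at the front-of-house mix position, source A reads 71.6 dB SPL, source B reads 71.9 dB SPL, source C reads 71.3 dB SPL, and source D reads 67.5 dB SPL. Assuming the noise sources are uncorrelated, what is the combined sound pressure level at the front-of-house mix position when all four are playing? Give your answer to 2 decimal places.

Incoherent sources sum as intensities:
L_total = 10·log₁₀(10^(71.6/10) + 10^(71.9/10) + 10^(71.3/10) + 10^(67.5/10)) = 10·log₁₀(49060000) = 76.91 dB SPL.

76.91 dB SPL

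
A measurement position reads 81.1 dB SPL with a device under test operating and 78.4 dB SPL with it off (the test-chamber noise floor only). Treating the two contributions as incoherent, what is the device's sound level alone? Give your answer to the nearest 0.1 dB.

Remove the background by subtracting linear intensities:
L_src = 10·log₁₀(10^(81.1/10) − 10^(78.4/10)) = 10·log₁₀(59640000) = 77.8 dB SPL.

77.8 dB SPL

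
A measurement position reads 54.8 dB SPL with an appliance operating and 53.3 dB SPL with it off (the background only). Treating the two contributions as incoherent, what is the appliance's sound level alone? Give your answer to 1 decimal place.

49.5 dB SPL

Background correction is a power subtraction:
L_src = 10·log₁₀(10^(54.8/10) − 10^(53.3/10)) = 10·log₁₀(88200) = 49.5 dB SPL.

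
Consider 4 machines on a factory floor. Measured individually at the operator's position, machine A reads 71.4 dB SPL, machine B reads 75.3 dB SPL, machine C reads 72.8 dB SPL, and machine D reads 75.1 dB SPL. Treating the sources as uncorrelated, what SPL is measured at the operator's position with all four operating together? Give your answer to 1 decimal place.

80.0 dB SPL

Add the sources as powers (linear), then convert back to dB:
L_total = 10·log₁₀(10^(71.4/10) + 10^(75.3/10) + 10^(72.8/10) + 10^(75.1/10)) = 10·log₁₀(99100000) = 80.0 dB SPL.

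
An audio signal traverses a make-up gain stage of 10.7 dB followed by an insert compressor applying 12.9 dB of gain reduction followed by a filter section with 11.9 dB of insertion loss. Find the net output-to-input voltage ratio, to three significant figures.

0.197

Net gain = 10.7 + (−12.9) + (−11.9) = -14.1 dB.
Voltage ratio = 10^(-14.1/20) = 0.197.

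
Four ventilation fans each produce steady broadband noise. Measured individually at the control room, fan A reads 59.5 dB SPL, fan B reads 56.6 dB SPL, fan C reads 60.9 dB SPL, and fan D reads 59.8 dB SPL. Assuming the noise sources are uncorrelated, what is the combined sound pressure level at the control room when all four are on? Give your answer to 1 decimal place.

Add the sources as powers (linear), then convert back to dB:
L_total = 10·log₁₀(10^(59.5/10) + 10^(56.6/10) + 10^(60.9/10) + 10^(59.8/10)) = 10·log₁₀(3534000) = 65.5 dB SPL.

65.5 dB SPL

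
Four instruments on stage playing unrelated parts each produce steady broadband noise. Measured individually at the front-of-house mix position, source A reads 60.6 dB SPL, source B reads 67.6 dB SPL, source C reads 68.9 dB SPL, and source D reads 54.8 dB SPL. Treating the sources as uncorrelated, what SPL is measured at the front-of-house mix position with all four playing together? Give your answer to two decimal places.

Add the sources as powers (linear), then convert back to dB:
L_total = 10·log₁₀(10^(60.6/10) + 10^(67.6/10) + 10^(68.9/10) + 10^(54.8/10)) = 10·log₁₀(14970000) = 71.75 dB SPL.

71.75 dB SPL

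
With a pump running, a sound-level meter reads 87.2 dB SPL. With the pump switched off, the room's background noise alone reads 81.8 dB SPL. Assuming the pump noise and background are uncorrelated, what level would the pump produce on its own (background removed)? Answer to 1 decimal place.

85.7 dB SPL

Background correction is a power subtraction:
L_src = 10·log₁₀(10^(87.2/10) − 10^(81.8/10)) = 10·log₁₀(373500000) = 85.7 dB SPL.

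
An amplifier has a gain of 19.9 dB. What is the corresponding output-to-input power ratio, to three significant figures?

97.7

Power ratio = 10^(dB/10).
10^(19.9/10) = 10^(1.990) = 97.7.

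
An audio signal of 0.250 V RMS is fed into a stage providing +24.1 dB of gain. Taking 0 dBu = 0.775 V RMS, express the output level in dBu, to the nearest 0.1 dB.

+14.3 dBu

Input level: 20·log₁₀(0.250/0.775) = -9.83 dBu.
Output: -9.83 + 24.1 = +14.3 dBu.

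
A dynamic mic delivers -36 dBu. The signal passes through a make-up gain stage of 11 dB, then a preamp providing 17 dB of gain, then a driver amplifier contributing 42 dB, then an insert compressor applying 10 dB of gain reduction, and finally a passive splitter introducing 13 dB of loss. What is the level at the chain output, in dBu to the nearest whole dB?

In dB, series stages simply add:
-36 + 11 + 17 + 42 − 10 − 13 = +11 dBu.

+11 dBu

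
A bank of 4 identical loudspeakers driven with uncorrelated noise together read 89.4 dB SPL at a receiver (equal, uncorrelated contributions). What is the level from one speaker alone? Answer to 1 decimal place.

83.4 dB SPL

4 equal incoherent sources add 10·log₁₀(4) = 6.02 dB over one source.
L_one = 89.4 − 6.02 = 83.4 dB SPL.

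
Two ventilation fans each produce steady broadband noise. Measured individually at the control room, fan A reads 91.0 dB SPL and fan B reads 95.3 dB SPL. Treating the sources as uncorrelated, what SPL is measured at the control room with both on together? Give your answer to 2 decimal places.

96.67 dB SPL

Uncorrelated sources add in intensity (power), not in dB.
L_total = 10·log₁₀(10^(91.0/10) + 10^(95.3/10)) = 10·log₁₀(4647000000) = 96.67 dB SPL.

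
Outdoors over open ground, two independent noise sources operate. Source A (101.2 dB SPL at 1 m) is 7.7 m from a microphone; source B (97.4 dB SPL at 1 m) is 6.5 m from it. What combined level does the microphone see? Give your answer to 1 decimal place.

At the listener: L_A = 101.2 − 20·log₁₀(7.7) = 83.47 dB; L_B = 97.4 − 20·log₁₀(6.5) = 81.14 dB.
Combined: 10·log₁₀(10^(83.47/10)+10^(81.14/10)) = 85.5 dB SPL.

85.5 dB SPL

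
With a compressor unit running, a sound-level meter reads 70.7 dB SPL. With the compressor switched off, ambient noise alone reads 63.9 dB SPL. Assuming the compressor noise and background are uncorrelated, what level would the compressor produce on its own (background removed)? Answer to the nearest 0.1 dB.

Subtract intensities: L_src = 10·log₁₀(10^(L_total/10) − 10^(L_bg/10)).
L_src = 10·log₁₀(10^(70.7/10) − 10^(63.9/10)) = 10·log₁₀(9294000) = 69.7 dB SPL.

69.7 dB SPL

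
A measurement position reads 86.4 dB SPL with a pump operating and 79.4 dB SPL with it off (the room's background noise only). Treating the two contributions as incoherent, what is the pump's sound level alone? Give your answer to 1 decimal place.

Remove the background by subtracting linear intensities:
L_src = 10·log₁₀(10^(86.4/10) − 10^(79.4/10)) = 10·log₁₀(349400000) = 85.4 dB SPL.

85.4 dB SPL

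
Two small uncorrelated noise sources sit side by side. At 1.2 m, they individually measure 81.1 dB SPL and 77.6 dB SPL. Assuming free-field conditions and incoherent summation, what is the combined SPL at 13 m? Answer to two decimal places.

62.01 dB SPL

Combined at 1.2 m: 10·log₁₀(10^(81.1/10)+10^(77.6/10)) = 82.704 dB SPL.
Then apply −20·log₁₀(13/1.2) = -20.695 dB → 62.01 dB SPL.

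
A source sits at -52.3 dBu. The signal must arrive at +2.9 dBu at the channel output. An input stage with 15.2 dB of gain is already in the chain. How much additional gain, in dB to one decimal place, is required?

40.0 dB

The required make-up gain is the shortfall in the dB sum.
G = +2.9 − (-52.3) − 15.2 = 40.0 dB.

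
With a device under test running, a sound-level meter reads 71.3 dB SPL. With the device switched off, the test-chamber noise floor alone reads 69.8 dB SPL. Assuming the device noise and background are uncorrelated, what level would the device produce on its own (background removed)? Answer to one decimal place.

66.0 dB SPL

Subtract intensities: L_src = 10·log₁₀(10^(L_total/10) − 10^(L_bg/10)).
L_src = 10·log₁₀(10^(71.3/10) − 10^(69.8/10)) = 10·log₁₀(3940000) = 66.0 dB SPL.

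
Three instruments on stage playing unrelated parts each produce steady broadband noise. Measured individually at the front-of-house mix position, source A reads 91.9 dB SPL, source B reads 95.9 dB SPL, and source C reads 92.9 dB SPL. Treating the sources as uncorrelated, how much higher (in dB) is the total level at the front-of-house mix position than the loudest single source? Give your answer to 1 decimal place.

2.8 dB

Incoherent sources sum as intensities:
L_total = 10·log₁₀(10^(91.9/10) + 10^(95.9/10) + 10^(92.9/10)) = 98.69 dB SPL.
Excess over the loudest (95.9 dB): 98.69 − 95.9 = 2.8 dB.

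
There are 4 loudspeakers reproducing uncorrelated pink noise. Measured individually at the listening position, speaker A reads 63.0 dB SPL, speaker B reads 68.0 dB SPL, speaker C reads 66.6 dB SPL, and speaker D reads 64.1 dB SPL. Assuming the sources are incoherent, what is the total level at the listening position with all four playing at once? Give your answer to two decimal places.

Incoherent sources sum as intensities:
L_total = 10·log₁₀(10^(63.0/10) + 10^(68.0/10) + 10^(66.6/10) + 10^(64.1/10)) = 10·log₁₀(15450000) = 71.89 dB SPL.

71.89 dB SPL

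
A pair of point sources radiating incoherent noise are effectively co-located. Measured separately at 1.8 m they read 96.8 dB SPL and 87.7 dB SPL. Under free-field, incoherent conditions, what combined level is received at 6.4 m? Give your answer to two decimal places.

Combined at 1.8 m: 10·log₁₀(10^(96.8/10)+10^(87.7/10)) = 97.304 dB SPL.
Then apply −20·log₁₀(6.4/1.8) = -11.018 dB → 86.29 dB SPL.

86.29 dB SPL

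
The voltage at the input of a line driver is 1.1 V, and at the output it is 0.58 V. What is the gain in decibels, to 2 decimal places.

Voltage ratio → dB uses the 20·log₁₀ form:
20·log₁₀(0.58/1.1) = 20·log₁₀(0.5273) = -5.56 dB.

-5.56 dB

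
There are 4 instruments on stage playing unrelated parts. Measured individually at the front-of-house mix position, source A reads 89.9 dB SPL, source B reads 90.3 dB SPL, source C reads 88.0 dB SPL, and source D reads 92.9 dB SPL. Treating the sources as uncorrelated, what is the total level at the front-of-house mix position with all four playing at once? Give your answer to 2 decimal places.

96.66 dB SPL

Incoherent sources sum as intensities:
L_total = 10·log₁₀(10^(89.9/10) + 10^(90.3/10) + 10^(88.0/10) + 10^(92.9/10)) = 10·log₁₀(4630000000) = 96.66 dB SPL.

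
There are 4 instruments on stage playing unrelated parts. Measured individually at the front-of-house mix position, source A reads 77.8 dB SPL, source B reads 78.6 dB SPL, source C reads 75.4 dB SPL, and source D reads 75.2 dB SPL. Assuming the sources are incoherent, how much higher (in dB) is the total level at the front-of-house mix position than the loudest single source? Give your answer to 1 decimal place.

Add the sources as powers (linear), then convert back to dB:
L_total = 10·log₁₀(10^(77.8/10) + 10^(78.6/10) + 10^(75.4/10) + 10^(75.2/10)) = 83.02 dB SPL.
Excess over the loudest (78.6 dB): 83.02 − 78.6 = 4.4 dB.

4.4 dB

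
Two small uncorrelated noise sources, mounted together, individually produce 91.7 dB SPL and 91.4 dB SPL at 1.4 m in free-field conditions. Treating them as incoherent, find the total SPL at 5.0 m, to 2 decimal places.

Combined at 1.4 m: 10·log₁₀(10^(91.7/10)+10^(91.4/10)) = 94.563 dB SPL.
Then apply −20·log₁₀(5.0/1.4) = -11.057 dB → 83.51 dB SPL.

83.51 dB SPL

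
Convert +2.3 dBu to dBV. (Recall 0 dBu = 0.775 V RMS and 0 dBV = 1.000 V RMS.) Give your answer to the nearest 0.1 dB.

The offset between the scales is 20·log₁₀(0.775/1.000) = −2.214 dB.
So dBV = +2.3 − 2.214 = +0.1 dBV.

+0.1 dBV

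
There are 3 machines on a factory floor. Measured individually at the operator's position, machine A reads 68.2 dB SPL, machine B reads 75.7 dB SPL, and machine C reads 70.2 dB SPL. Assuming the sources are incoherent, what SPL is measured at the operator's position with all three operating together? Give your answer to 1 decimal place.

Add the sources as powers (linear), then convert back to dB:
L_total = 10·log₁₀(10^(68.2/10) + 10^(75.7/10) + 10^(70.2/10)) = 10·log₁₀(54230000) = 77.3 dB SPL.

77.3 dB SPL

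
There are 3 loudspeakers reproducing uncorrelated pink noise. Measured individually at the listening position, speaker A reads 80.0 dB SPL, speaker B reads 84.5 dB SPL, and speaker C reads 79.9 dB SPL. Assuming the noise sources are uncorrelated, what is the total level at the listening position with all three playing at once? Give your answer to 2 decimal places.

86.81 dB SPL

Incoherent sources sum as intensities:
L_total = 10·log₁₀(10^(80.0/10) + 10^(84.5/10) + 10^(79.9/10)) = 10·log₁₀(479600000) = 86.81 dB SPL.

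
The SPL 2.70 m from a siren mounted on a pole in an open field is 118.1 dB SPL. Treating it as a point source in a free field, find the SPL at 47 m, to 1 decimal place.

93.3 dB SPL

Inverse-square spreading gives ΔL = −20·log₁₀(d₂/d₁).
ΔL = −20·log₁₀(47/2.70) = -24.81 dB, so L₂ = 118.1 + (-24.81) = 93.3 dB SPL.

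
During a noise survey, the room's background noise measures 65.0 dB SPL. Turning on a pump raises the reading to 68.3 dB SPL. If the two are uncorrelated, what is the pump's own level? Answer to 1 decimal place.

65.6 dB SPL

Background correction is a power subtraction:
L_src = 10·log₁₀(10^(68.3/10) − 10^(65.0/10)) = 10·log₁₀(3599000) = 65.6 dB SPL.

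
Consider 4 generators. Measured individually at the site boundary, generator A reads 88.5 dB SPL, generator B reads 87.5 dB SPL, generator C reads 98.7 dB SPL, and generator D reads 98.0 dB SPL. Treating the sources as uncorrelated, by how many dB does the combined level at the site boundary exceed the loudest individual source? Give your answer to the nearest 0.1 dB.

Add the sources as powers (linear), then convert back to dB:
L_total = 10·log₁₀(10^(88.5/10) + 10^(87.5/10) + 10^(98.7/10) + 10^(98.0/10)) = 101.76 dB SPL.
Excess over the loudest (98.7 dB): 101.76 − 98.7 = 3.1 dB.

3.1 dB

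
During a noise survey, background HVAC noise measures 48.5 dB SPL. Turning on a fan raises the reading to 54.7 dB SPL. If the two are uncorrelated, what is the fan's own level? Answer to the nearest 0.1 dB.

Remove the background by subtracting linear intensities:
L_src = 10·log₁₀(10^(54.7/10) − 10^(48.5/10)) = 10·log₁₀(224300) = 53.5 dB SPL.

53.5 dB SPL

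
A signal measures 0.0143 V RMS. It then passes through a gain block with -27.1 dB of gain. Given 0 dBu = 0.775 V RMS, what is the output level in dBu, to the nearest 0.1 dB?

Input level: 20·log₁₀(0.0143/0.775) = -34.68 dBu.
Output: -34.68 − 27.1 = -61.8 dBu.

-61.8 dBu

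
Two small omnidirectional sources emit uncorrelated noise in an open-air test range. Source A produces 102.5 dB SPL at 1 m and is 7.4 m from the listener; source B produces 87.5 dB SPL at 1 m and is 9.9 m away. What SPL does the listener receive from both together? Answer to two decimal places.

85.19 dB SPL

At the listener: L_A = 102.5 − 20·log₁₀(7.4) = 85.115 dB; L_B = 87.5 − 20·log₁₀(9.9) = 67.587 dB.
Combined: 10·log₁₀(10^(85.115/10)+10^(67.587/10)) = 85.19 dB SPL.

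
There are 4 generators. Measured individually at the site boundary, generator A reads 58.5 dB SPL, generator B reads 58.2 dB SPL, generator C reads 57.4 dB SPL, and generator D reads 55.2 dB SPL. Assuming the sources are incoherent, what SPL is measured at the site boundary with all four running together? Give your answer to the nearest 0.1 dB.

Uncorrelated sources add in intensity (power), not in dB.
L_total = 10·log₁₀(10^(58.5/10) + 10^(58.2/10) + 10^(57.4/10) + 10^(55.2/10)) = 10·log₁₀(2249000) = 63.5 dB SPL.

63.5 dB SPL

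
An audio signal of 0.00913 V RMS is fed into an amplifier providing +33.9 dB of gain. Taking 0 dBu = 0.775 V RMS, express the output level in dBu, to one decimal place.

-4.7 dBu

Input level: 20·log₁₀(0.00913/0.775) = -38.58 dBu.
Output: -38.58 + 33.9 = -4.7 dBu.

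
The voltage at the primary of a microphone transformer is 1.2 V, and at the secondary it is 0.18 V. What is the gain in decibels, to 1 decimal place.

-16.5 dB

For a voltage ratio, dB = 20·log₁₀(V₂/V₁).
20·log₁₀(0.18/1.2) = 20·log₁₀(0.1500) = -16.5 dB.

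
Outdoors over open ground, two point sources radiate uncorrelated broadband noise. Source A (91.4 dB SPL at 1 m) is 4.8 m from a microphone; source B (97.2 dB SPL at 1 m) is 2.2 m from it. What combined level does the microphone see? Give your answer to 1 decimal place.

At the listener: L_A = 91.4 − 20·log₁₀(4.8) = 77.78 dB; L_B = 97.2 − 20·log₁₀(2.2) = 90.35 dB.
Combined: 10·log₁₀(10^(77.78/10)+10^(90.35/10)) = 90.6 dB SPL.

90.6 dB SPL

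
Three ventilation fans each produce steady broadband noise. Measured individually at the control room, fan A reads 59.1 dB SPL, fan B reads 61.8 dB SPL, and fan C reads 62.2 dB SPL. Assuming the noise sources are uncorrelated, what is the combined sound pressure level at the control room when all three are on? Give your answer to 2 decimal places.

Incoherent sources sum as intensities:
L_total = 10·log₁₀(10^(59.1/10) + 10^(61.8/10) + 10^(62.2/10)) = 10·log₁₀(3986000) = 66.01 dB SPL.

66.01 dB SPL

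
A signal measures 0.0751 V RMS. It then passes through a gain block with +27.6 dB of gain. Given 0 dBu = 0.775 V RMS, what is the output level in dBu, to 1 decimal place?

Input level: 20·log₁₀(0.0751/0.775) = -20.27 dBu.
Output: -20.27 + 27.6 = +7.3 dBu.

+7.3 dBu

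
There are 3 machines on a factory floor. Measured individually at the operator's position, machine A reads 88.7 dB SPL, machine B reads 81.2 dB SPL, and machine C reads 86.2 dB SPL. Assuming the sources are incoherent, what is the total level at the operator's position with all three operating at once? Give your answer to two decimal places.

Incoherent sources sum as intensities:
L_total = 10·log₁₀(10^(88.7/10) + 10^(81.2/10) + 10^(86.2/10)) = 10·log₁₀(1290000000) = 91.11 dB SPL.

91.11 dB SPL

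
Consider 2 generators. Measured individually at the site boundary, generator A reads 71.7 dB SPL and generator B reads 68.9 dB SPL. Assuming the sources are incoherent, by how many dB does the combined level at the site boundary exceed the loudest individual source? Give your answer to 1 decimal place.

1.8 dB

Incoherent sources sum as intensities:
L_total = 10·log₁₀(10^(71.7/10) + 10^(68.9/10)) = 73.53 dB SPL.
Excess over the loudest (71.7 dB): 73.53 − 71.7 = 1.8 dB.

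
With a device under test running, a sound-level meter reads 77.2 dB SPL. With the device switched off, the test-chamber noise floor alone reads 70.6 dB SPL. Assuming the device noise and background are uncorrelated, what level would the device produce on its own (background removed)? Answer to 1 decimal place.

76.1 dB SPL

Background correction is a power subtraction:
L_src = 10·log₁₀(10^(77.2/10) − 10^(70.6/10)) = 10·log₁₀(41000000) = 76.1 dB SPL.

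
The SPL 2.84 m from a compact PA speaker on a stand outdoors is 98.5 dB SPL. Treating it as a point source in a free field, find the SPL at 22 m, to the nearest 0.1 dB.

Free-field point source: level drops by 20·log₁₀ of the distance ratio.
ΔL = −20·log₁₀(22/2.84) = -17.78 dB, so L₂ = 98.5 + (-17.78) = 80.7 dB SPL.

80.7 dB SPL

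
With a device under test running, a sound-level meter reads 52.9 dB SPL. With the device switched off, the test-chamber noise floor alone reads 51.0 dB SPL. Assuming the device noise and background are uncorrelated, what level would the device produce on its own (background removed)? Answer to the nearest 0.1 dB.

48.4 dB SPL

Subtract intensities: L_src = 10·log₁₀(10^(L_total/10) − 10^(L_bg/10)).
L_src = 10·log₁₀(10^(52.9/10) − 10^(51.0/10)) = 10·log₁₀(69090) = 48.4 dB SPL.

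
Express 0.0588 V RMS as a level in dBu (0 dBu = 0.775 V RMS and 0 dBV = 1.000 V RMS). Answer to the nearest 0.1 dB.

-22.4 dBu

dBu = 20·log₁₀(V / 0.775 V).
20·log₁₀(0.0588/0.775) = -22.4 dBu.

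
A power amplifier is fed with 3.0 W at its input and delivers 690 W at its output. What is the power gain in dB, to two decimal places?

For a power ratio, dB = 10·log₁₀(P₂/P₁).
10·log₁₀(690/3.0) = 10·log₁₀(230.0) = 23.62 dB.

23.62 dB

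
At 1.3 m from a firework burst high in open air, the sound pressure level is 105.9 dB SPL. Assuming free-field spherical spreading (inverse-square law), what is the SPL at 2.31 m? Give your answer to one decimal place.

For a point source in a free field, ΔL = −20·log₁₀(d₂/d₁).
ΔL = −20·log₁₀(2.31/1.3) = -4.99 dB, so L₂ = 105.9 + (-4.99) = 100.9 dB SPL.

100.9 dB SPL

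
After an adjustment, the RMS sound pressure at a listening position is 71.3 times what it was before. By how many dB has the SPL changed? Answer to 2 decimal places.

37.06 dB

SPL change from a pressure ratio uses the 20·log₁₀ form:
20·log₁₀(71.3) = 37.06 dB.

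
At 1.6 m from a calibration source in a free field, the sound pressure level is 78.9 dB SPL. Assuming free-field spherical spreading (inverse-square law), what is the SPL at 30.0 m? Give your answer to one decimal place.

Free-field point source: level drops by 20·log₁₀ of the distance ratio.
ΔL = −20·log₁₀(30.0/1.6) = -25.46 dB, so L₂ = 78.9 + (-25.46) = 53.4 dB SPL.

53.4 dB SPL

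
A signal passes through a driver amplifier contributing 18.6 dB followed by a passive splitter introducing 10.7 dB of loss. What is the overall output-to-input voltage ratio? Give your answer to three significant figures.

2.48

Net gain = 18.6 + (−10.7) = 7.9 dB.
Voltage ratio = 10^(7.9/20) = 2.48.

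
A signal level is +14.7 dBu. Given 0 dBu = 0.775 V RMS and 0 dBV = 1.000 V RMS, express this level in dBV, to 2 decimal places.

+12.49 dBV

The offset between the scales is 20·log₁₀(0.775/1.000) = −2.214 dB.
So dBV = +14.7 − 2.214 = +12.49 dBV.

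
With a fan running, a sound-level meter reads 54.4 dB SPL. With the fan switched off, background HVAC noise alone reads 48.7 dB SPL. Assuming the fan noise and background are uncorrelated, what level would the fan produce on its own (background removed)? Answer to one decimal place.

Subtract intensities: L_src = 10·log₁₀(10^(L_total/10) − 10^(L_bg/10)).
L_src = 10·log₁₀(10^(54.4/10) − 10^(48.7/10)) = 10·log₁₀(201300) = 53.0 dB SPL.

53.0 dB SPL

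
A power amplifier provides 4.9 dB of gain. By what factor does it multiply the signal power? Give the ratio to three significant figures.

3.09

Power ratio = 10^(dB/10).
10^(4.9/10) = 10^(0.4900) = 3.09.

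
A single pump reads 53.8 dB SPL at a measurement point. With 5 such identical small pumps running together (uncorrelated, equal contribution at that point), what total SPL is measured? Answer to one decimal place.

60.8 dB SPL

5 equal incoherent sources raise the level by 10·log₁₀(5) = 6.99 dB.
L_total = 53.8 + 6.99 = 60.8 dB SPL.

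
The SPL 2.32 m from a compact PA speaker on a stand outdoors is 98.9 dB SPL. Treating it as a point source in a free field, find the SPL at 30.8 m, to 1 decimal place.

Free-field point source: level drops by 20·log₁₀ of the distance ratio.
ΔL = −20·log₁₀(30.8/2.32) = -22.46 dB, so L₂ = 98.9 + (-22.46) = 76.4 dB SPL.

76.4 dB SPL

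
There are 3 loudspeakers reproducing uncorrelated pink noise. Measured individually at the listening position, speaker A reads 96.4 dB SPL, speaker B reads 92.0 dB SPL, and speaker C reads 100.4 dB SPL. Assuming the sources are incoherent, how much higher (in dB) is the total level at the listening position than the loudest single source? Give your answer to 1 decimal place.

1.9 dB

Add the sources as powers (linear), then convert back to dB:
L_total = 10·log₁₀(10^(96.4/10) + 10^(92.0/10) + 10^(100.4/10)) = 102.28 dB SPL.
Excess over the loudest (100.4 dB): 102.28 − 100.4 = 1.9 dB.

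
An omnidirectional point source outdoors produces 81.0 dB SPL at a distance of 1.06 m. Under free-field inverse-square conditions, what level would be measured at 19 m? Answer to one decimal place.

Free-field point source: level drops by 20·log₁₀ of the distance ratio.
ΔL = −20·log₁₀(19/1.06) = -25.07 dB, so L₂ = 81.0 + (-25.07) = 55.9 dB SPL.

55.9 dB SPL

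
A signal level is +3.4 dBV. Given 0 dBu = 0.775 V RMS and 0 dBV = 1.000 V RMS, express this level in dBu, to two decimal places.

+5.61 dBu

The offset between the scales is 20·log₁₀(0.775/1.000) = −2.214 dB.
So dBu = +3.4 + 2.214 = +5.61 dBu.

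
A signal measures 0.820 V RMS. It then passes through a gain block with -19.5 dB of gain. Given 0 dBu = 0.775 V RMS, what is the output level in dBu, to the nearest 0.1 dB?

-19.0 dBu

Input level: 20·log₁₀(0.820/0.775) = 0.49 dBu.
Output: 0.49 − 19.5 = -19.0 dBu.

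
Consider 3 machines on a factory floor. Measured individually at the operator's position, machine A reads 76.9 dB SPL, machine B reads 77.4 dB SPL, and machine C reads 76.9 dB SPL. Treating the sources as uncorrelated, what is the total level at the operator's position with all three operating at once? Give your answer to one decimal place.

81.8 dB SPL

Incoherent sources sum as intensities:
L_total = 10·log₁₀(10^(76.9/10) + 10^(77.4/10) + 10^(76.9/10)) = 10·log₁₀(152900000) = 81.8 dB SPL.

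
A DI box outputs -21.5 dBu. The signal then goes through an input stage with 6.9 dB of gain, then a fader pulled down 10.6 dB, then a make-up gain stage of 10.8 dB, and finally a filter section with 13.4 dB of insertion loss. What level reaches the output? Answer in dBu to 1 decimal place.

Cascaded gains and losses add directly in dB.
-21.5 + 6.9 − 10.6 + 10.8 − 13.4 = -27.8 dBu.

-27.8 dBu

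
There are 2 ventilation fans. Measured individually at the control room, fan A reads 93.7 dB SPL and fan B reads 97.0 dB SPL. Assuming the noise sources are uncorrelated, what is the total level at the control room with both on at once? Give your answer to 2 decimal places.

98.67 dB SPL

Add the sources as powers (linear), then convert back to dB:
L_total = 10·log₁₀(10^(93.7/10) + 10^(97.0/10)) = 10·log₁₀(7356000000) = 98.67 dB SPL.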